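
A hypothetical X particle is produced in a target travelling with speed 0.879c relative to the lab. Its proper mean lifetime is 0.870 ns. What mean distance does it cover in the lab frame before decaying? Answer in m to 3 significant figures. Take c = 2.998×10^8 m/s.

γ = 1/√(1 − 0.879²) = 2.0972
Dilated lifetime: Δt = γτ₀ = 2.0972 × 0.870 ns = 1.8246 ns
d = vΔt = 0.879c × 1.8246 ns = 2.6352×10^8 m/s × 1.8246×10^-9 s = 0.481 m

d ≈ 0.481 m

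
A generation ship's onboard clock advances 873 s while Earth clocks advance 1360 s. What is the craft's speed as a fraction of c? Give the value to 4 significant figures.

β ≈ 0.7668

γ = Δt/τ₀ = 1360/873 = 1.55785
β = √(1 − 1/γ²) = √(1 − 1/1.55785²) = 0.7668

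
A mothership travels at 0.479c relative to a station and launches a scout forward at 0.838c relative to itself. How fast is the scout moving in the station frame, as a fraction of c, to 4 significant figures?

Compose boost 2: (0.838 + 0.479)/(1 + 0.838×0.479) = 1.317/1.40140 = 0.9398

u ≈ 0.9398c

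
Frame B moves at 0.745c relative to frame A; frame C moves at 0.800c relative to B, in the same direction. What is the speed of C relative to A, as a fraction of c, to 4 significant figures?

u ≈ 0.9680c

Compose boost 2: (0.800 + 0.745)/(1 + 0.800×0.745) = 1.545/1.59600 = 0.9680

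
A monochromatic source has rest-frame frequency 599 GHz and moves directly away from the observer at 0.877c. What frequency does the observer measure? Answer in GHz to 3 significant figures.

Relativistic Doppler: f_obs = f_src √((1−β)/(1+β))
= 599 × √(0.12300/1.8770) = 599 × 0.25599 = 153 GHz

f_obs ≈ 153 GHz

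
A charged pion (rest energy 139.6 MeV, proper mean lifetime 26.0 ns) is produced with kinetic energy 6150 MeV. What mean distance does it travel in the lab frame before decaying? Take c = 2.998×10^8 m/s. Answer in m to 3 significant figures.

d ≈ 351 m

γ = 1 + K/(m₀c²) = 1 + 6150/139.6 = 45.054
β = √(1 − 1/γ²) = 0.99975
Dilated lifetime: γτ₀ = 45.054 × 26.0 ns = 1171.4 ns
d = βc·γτ₀ = 0.99975 × (2.998×10^8 m/s) × 1.1714×10^-6 s = 351 m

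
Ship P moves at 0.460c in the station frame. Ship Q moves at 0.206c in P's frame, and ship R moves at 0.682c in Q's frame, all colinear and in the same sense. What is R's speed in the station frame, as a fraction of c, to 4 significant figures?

u ≈ 0.9120c

Compose boost 2: (0.206 + 0.460)/(1 + 0.206×0.460) = 0.6660/1.09476 = 0.608353
Compose boost 3: (0.682 + 0.608353)/(1 + 0.682×0.608353) = 1.29035/1.41490 = 0.9120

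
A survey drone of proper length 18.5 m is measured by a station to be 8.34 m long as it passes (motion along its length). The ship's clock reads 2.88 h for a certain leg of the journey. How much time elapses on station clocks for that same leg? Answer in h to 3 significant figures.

Length contraction ⇒ γ = L₀/L = 18.5/8.34 = 2.2182
Time dilation: Δt = γτ₀ = 2.2182 × 2.88 h = 6.39 h

Δt ≈ 6.39 h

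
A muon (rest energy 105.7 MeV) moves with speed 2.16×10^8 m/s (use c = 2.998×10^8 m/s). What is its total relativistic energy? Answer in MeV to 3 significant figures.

E ≈ 152 MeV

β = v/c = 2.16×10^8 / 2.998×10^8 = 0.72048
γ = 1/√(1 − 0.72048²) = 1.4420
E = γm₀c² = 1.4420 × 105.7 MeV = 152 MeV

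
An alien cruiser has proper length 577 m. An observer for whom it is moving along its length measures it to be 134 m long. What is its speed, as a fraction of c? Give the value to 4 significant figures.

γ = L₀/L = 577/134 = 4.30597
β = √(1 − 1/γ²) = 0.9727

β ≈ 0.9727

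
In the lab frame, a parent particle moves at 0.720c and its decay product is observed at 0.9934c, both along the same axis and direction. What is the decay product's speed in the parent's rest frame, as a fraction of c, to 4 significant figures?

Inverse velocity addition: u' = (u − v)/(1 − uv/c²)
= (0.9934 − 0.720)/(1 − 0.9934×0.720) = 0.2734/0.284752 = 0.9601

u' ≈ 0.9601c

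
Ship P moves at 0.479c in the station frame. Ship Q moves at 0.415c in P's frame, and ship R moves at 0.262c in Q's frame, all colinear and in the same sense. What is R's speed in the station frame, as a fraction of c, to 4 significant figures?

Compose boost 2: (0.415 + 0.479)/(1 + 0.415×0.479) = 0.8940/1.19878 = 0.745755
Compose boost 3: (0.262 + 0.745755)/(1 + 0.262×0.745755) = 1.00776/1.19539 = 0.8430

u ≈ 0.8430c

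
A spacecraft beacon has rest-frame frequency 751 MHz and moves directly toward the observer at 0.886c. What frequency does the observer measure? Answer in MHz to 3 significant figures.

Relativistic Doppler: f_obs = f_src √((1+β)/(1−β))
= 751 × √(1.8860/0.11400) = 751 × 4.0674 = 3050 MHz

f_obs ≈ 3050 MHz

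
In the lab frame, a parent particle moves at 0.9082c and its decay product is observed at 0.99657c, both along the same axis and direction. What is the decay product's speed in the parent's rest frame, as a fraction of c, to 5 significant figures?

u' ≈ 0.93104c

Inverse velocity addition: u' = (u − v)/(1 − uv/c²)
= (0.99657 − 0.9082)/(1 − 0.99657×0.9082) = 0.088370/0.09491513 = 0.93104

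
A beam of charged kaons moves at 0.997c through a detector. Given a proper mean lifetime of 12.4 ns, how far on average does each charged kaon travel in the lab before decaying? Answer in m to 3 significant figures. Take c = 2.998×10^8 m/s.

γ = 1/√(1 − 0.997²) = 12.920
Dilated lifetime: Δt = γτ₀ = 12.920 × 12.4 ns = 160.20 ns
d = vΔt = 0.997c × 160.20 ns = 2.9890×10^8 m/s × 1.6020×10^-7 s = 47.9 m

d ≈ 47.9 m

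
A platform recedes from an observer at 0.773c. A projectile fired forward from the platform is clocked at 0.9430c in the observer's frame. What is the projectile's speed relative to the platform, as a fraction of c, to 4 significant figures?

u' ≈ 0.6272c

Inverse velocity addition: u' = (u − v)/(1 − uv/c²)
= (0.9430 − 0.773)/(1 − 0.9430×0.773) = 0.1700/0.271061 = 0.6272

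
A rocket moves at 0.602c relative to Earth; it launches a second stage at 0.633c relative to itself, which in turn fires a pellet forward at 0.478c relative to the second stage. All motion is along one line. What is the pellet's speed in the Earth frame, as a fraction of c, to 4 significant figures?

Compose boost 2: (0.633 + 0.602)/(1 + 0.633×0.602) = 1.235/1.38107 = 0.894237
Compose boost 3: (0.478 + 0.894237)/(1 + 0.478×0.894237) = 1.37224/1.42745 = 0.9613

u ≈ 0.9613c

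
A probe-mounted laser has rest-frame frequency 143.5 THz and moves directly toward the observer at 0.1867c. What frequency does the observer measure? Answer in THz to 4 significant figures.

Relativistic Doppler: f_obs = f_src √((1+β)/(1−β))
= 143.5 × √(1.18670/0.813300) = 143.5 × 1.20794 = 173.3 THz

f_obs ≈ 173.3 THz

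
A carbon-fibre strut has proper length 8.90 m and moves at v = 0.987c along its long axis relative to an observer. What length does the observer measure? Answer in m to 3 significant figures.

γ = 1/√(1 − 0.987²) = 6.2220
Length contraction: L = L₀/γ = 8.90/6.2220 = 1.43 m

L ≈ 1.43 m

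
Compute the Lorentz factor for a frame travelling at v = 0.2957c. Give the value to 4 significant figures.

γ = 1/√(1 − β²) = 1/√(1 − 0.2957²) = 1/√(0.912562) = 1.047

γ ≈ 1.047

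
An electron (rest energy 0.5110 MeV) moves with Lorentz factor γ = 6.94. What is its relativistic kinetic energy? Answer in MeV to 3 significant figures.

γ = 6.94 (given)
K = (γ − 1)m₀c² = (6.94 − 1) × 0.5110 MeV = 5.9400 × 0.5110 MeV = 3.04 MeV

K ≈ 3.04 MeV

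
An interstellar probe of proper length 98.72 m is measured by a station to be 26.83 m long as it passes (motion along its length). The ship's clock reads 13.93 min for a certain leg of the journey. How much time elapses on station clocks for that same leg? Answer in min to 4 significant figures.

Length contraction ⇒ γ = L₀/L = 98.72/26.83 = 3.67946
Time dilation: Δt = γτ₀ = 3.67946 × 13.93 min = 51.25 min

Δt ≈ 51.25 min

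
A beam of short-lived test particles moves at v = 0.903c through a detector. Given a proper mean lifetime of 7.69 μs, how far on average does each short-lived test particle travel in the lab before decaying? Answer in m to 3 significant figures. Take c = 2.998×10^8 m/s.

d ≈ 4850 m

γ = 1/√(1 − 0.903²) = 2.3275
Dilated lifetime: Δt = γτ₀ = 2.3275 × 7.69 μs = 17.899 μs
d = vΔt = 0.903c × 17.899 μs = 2.7072×10^8 m/s × 1.7899×10^-5 s = 4850 m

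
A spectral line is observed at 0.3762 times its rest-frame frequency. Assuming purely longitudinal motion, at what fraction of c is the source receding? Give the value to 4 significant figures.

β ≈ 0.7520

f_obs/f_src = √((1−β)/(1+β)) = 0.3762  ⇒  (1−β)/(1+β) = 0.141526
β = |1 − D²|/(1 + D²) = |1 − 0.141526|/(1 + 0.141526) = 0.7520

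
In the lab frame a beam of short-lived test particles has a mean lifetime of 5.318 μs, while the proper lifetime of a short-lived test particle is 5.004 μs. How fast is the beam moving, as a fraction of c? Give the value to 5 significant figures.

γ = Δt/τ₀ = 5.318/5.004 = 1.062750
β = √(1 − 1/γ²) = √(1 − 1/1.062750²) = 0.33853

β ≈ 0.33853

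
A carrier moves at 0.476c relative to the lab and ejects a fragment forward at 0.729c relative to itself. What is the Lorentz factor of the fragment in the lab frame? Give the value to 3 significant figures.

γ ≈ 2.24

u_lab = (0.729 + 0.476)/(1 + 0.729×0.476) = 1.205/1.34700 = 0.894578
γ = 1/√(1 − 0.894578²) = 2.24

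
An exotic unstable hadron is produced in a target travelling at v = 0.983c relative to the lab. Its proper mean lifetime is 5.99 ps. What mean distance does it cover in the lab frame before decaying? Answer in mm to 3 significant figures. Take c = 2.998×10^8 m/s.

d ≈ 9.61 mm

γ = 1/√(1 − 0.983²) = 5.4465
Dilated lifetime: Δt = γτ₀ = 5.4465 × 5.99 ps = 32.624 ps
d = vΔt = 0.983c × 32.624 ps = 2.9470×10^8 m/s × 3.2624×10^-11 s = 9.61 mm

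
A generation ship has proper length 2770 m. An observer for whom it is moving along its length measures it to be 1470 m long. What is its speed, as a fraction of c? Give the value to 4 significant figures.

γ = L₀/L = 2770/1470 = 1.88435
β = √(1 − 1/γ²) = 0.8476

β ≈ 0.8476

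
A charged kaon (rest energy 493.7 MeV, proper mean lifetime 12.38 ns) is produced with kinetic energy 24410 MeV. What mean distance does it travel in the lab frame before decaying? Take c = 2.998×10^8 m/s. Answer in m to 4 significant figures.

d ≈ 187.2 m

γ = 1 + K/(m₀c²) = 1 + 24410/493.7 = 50.4430
β = √(1 − 1/γ²) = 0.999803
Dilated lifetime: γτ₀ = 50.4430 × 12.38 ns = 624.484 ns
d = βc·γτ₀ = 0.999803 × (2.998×10^8 m/s) × 6.24484×10^-7 s = 187.2 m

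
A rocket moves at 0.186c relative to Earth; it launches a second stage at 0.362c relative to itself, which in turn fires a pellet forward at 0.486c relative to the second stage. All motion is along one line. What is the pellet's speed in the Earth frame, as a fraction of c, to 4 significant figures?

Compose boost 2: (0.362 + 0.186)/(1 + 0.362×0.186) = 0.5480/1.06733 = 0.513430
Compose boost 3: (0.486 + 0.513430)/(1 + 0.486×0.513430) = 0.999430/1.24953 = 0.7998

u ≈ 0.7998c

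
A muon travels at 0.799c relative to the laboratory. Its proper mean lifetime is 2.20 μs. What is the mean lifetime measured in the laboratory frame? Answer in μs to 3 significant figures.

Δt ≈ 3.66 μs

γ = 1/√(1 − 0.799²) = 1.6630
Time dilation: Δt = γτ₀ = 1.6630 × 2.20 μs = 3.66 μs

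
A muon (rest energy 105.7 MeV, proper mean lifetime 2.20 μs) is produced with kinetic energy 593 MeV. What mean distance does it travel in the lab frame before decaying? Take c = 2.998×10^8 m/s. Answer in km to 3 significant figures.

d ≈ 4.31 km

γ = 1 + K/(m₀c²) = 1 + 593/105.7 = 6.6102
β = √(1 − 1/γ²) = 0.98849
Dilated lifetime: γτ₀ = 6.6102 × 2.20 μs = 14.542 μs
d = βc·γτ₀ = 0.98849 × (2.998×10^8 m/s) × 1.4542×10^-5 s = 4.31 km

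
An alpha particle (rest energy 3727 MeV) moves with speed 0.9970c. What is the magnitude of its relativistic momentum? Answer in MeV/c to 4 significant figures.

γ = 1/√(1 − 0.9970²) = 12.9196
p = γβm₀c = 12.9196 × 0.9970 × 3727 MeV/c = 48010 MeV/c

p ≈ 48010 MeV/c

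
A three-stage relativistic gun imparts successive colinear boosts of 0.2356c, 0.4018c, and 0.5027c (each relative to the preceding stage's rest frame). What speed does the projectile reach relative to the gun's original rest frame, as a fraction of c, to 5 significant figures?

u ≈ 0.83930c

Compose boost 2: (0.4018 + 0.2356)/(1 + 0.4018×0.2356) = 0.63740/1.094664 = 0.5822791
Compose boost 3: (0.5027 + 0.5822791)/(1 + 0.5027×0.5822791) = 1.084979/1.292712 = 0.83930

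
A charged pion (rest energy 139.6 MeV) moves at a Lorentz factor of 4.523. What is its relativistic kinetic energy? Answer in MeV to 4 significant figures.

K ≈ 491.8 MeV

γ = 4.523 (given)
K = (γ − 1)m₀c² = (4.523 − 1) × 139.6 MeV = 3.52300 × 139.6 MeV = 491.8 MeV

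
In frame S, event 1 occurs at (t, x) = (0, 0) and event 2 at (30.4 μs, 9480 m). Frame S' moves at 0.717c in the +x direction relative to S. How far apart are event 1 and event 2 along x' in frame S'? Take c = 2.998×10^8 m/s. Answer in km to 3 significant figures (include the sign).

γ = 1/√(1 − 0.717²) = 1.4346
Δx' = γ(Δx − vΔt) = 1.4346 × (9480 m − 0.717×(2.998×10^8 m/s)×30.4×10^-6 s)
= 1.4346 × (2945.3 m) = 4.23 km

Δx' ≈ 4.23 km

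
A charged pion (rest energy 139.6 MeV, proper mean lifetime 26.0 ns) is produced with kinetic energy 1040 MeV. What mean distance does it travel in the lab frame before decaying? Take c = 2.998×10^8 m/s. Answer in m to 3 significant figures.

γ = 1 + K/(m₀c²) = 1 + 1040/139.6 = 8.4499
β = √(1 − 1/γ²) = 0.99297
Dilated lifetime: γτ₀ = 8.4499 × 26.0 ns = 219.70 ns
d = βc·γτ₀ = 0.99297 × (2.998×10^8 m/s) × 2.1970×10^-7 s = 65.4 m

d ≈ 65.4 m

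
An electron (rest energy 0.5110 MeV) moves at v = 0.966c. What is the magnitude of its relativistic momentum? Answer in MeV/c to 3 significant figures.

γ = 1/√(1 − 0.966²) = 3.8678
p = γβm₀c = 3.8678 × 0.966 × 0.5110 MeV/c = 1.91 MeV/c

p ≈ 1.91 MeV/c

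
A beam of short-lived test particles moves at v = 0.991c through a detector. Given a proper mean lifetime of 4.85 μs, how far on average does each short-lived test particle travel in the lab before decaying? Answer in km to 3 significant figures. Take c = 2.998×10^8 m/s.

d ≈ 10.8 km

γ = 1/√(1 − 0.991²) = 7.4704
Dilated lifetime: Δt = γτ₀ = 7.4704 × 4.85 μs = 36.231 μs
d = vΔt = 0.991c × 36.231 μs = 2.9710×10^8 m/s × 3.6231×10^-5 s = 10.8 km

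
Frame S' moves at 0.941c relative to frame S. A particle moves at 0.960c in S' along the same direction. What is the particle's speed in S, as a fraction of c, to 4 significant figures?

u ≈ 0.9988c

Relativistic velocity addition: u = (u' + v)/(1 + u'v/c²)
= (0.960 + 0.941)/(1 + 0.960×0.941) = 1.901/1.90336 = 0.9988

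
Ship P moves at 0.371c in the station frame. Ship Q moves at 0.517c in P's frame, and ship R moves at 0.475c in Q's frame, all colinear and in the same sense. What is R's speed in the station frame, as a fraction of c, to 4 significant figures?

u ≈ 0.9012c

Compose boost 2: (0.517 + 0.371)/(1 + 0.517×0.371) = 0.8880/1.19181 = 0.745087
Compose boost 3: (0.475 + 0.745087)/(1 + 0.475×0.745087) = 1.22009/1.35392 = 0.9012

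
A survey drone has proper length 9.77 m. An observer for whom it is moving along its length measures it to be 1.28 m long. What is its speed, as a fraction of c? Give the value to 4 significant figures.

γ = L₀/L = 9.77/1.28 = 7.63281
β = √(1 − 1/γ²) = 0.9914

β ≈ 0.9914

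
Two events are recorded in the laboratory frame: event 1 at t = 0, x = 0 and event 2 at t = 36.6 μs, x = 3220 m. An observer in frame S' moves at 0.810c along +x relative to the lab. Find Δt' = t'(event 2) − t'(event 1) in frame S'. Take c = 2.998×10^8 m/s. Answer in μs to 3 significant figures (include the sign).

Δt' ≈ 47.6 μs

γ = 1/√(1 − 0.810²) = 1.7052
Δt' = γ(Δt − vΔx/c²) = 1.7052 × (36.6 μs − 0.810×3220 m / (2.998×10^8 m/s))
= 1.7052 × (27.900 μs) = 47.6 μs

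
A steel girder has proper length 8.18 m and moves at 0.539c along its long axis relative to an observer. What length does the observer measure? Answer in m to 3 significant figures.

L ≈ 6.89 m

γ = 1/√(1 − 0.539²) = 1.1872
Length contraction: L = L₀/γ = 8.18/1.1872 = 6.89 m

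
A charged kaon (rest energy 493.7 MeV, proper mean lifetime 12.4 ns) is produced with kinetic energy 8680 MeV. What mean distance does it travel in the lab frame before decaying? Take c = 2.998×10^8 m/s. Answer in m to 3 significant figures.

γ = 1 + K/(m₀c²) = 1 + 8680/493.7 = 18.582
β = √(1 − 1/γ²) = 0.99855
Dilated lifetime: γτ₀ = 18.582 × 12.4 ns = 230.41 ns
d = βc·γτ₀ = 0.99855 × (2.998×10^8 m/s) × 2.3041×10^-7 s = 69.0 m

d ≈ 69.0 m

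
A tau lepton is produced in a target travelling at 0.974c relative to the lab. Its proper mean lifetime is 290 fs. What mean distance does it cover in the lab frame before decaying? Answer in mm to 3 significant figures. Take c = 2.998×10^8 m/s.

γ = 1/√(1 − 0.974²) = 4.4141
Dilated lifetime: Δt = γτ₀ = 4.4141 × 290 fs = 1280.1 fs
d = vΔt = 0.974c × 1280.1 fs = 2.9201×10^8 m/s × 1.2801×10^-12 s = 0.374 mm

d ≈ 0.374 mm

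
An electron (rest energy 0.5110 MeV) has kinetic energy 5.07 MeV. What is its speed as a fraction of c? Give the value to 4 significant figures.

β ≈ 0.9958

γ = 1 + K/(m₀c²) = 1 + 5.07/0.5110 = 10.9217
β = √(1 − 1/γ²) = 0.9958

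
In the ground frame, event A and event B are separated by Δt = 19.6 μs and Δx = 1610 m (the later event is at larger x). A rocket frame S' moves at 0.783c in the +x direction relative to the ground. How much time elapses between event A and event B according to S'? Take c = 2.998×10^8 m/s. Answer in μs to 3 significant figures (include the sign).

γ = 1/√(1 − 0.783²) = 1.6077
Δt' = γ(Δt − vΔx/c²) = 1.6077 × (19.6 μs − 0.783×1610 m / (2.998×10^8 m/s))
= 1.6077 × (15.395 μs) = 24.8 μs

Δt' ≈ 24.8 μs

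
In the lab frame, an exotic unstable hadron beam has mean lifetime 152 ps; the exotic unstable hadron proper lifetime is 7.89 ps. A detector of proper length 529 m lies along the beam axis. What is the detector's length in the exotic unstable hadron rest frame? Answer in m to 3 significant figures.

L ≈ 27.5 m

Time dilation ⇒ γ = Δt/τ₀ = 152/7.89 = 19.265
Length contraction: L = L₀/γ = 529/19.265 = 27.5 m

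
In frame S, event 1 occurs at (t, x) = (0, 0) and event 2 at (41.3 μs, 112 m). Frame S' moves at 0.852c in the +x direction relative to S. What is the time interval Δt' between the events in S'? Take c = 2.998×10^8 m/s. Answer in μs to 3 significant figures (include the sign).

Δt' ≈ 78.3 μs

γ = 1/√(1 − 0.852²) = 1.9101
Δt' = γ(Δt − vΔx/c²) = 1.9101 × (41.3 μs − 0.852×112 m / (2.998×10^8 m/s))
= 1.9101 × (40.982 μs) = 78.3 μs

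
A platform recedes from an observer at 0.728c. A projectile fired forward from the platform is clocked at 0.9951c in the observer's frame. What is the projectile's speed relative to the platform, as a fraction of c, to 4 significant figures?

u' ≈ 0.9693c

Inverse velocity addition: u' = (u − v)/(1 − uv/c²)
= (0.9951 − 0.728)/(1 − 0.9951×0.728) = 0.2671/0.275567 = 0.9693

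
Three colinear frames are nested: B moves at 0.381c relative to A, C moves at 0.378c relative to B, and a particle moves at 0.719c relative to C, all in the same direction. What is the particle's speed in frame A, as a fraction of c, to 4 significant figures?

u ≈ 0.9360c

Compose boost 2: (0.378 + 0.381)/(1 + 0.378×0.381) = 0.7590/1.14402 = 0.663451
Compose boost 3: (0.719 + 0.663451)/(1 + 0.719×0.663451) = 1.38245/1.47702 = 0.9360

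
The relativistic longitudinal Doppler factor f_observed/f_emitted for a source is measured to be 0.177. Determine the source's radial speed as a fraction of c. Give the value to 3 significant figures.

f_obs/f_src = √((1−β)/(1+β)) = 0.177  ⇒  (1−β)/(1+β) = 0.031329
β = |1 − D²|/(1 + D²) = |1 − 0.031329|/(1 + 0.031329) = 0.939

β ≈ 0.939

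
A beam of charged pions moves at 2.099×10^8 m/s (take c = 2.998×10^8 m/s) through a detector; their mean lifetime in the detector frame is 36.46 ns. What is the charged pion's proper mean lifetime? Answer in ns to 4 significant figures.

β = v/c = 2.099×10^8 / 2.998×10^8 = 0.700133
γ = 1/√(1 − 0.700133²) = 1.40054
Proper time: τ₀ = Δt/γ = 36.46/1.40054 = 26.03 ns

τ₀ ≈ 26.03 ns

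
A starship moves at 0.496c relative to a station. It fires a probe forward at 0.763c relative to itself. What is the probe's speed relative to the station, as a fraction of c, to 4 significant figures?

u ≈ 0.9133c

Relativistic velocity addition: u = (u' + v)/(1 + u'v/c²)
= (0.763 + 0.496)/(1 + 0.763×0.496) = 1.259/1.37845 = 0.9133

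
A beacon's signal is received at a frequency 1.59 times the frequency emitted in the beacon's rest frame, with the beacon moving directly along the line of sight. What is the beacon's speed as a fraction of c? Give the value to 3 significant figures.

f_obs/f_src = √((1+β)/(1−β)) = 1.59  ⇒  (1+β)/(1−β) = 2.5281
β = |1 − D²|/(1 + D²) = |1 − 2.5281|/(1 + 2.5281) = 0.433

β ≈ 0.433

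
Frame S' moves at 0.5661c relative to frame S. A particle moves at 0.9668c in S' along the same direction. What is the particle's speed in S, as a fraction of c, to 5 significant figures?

Relativistic velocity addition: u = (u' + v)/(1 + u'v/c²)
= (0.9668 + 0.5661)/(1 + 0.9668×0.5661) = 1.5329/1.547305 = 0.99069

u ≈ 0.99069c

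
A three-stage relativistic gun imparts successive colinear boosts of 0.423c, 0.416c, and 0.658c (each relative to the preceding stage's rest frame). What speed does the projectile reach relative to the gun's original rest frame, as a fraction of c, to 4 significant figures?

u ≈ 0.9333c

Compose boost 2: (0.416 + 0.423)/(1 + 0.416×0.423) = 0.8390/1.17597 = 0.713455
Compose boost 3: (0.658 + 0.713455)/(1 + 0.658×0.713455) = 1.37145/1.46945 = 0.9333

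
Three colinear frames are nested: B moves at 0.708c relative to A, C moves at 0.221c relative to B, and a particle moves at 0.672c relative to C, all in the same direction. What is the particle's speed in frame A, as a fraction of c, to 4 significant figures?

u ≈ 0.9581c

Compose boost 2: (0.221 + 0.708)/(1 + 0.221×0.708) = 0.9290/1.15647 = 0.803308
Compose boost 3: (0.672 + 0.803308)/(1 + 0.672×0.803308) = 1.47531/1.53982 = 0.9581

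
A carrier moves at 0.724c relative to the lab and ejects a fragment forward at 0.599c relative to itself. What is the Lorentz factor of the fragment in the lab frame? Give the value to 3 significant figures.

u_lab = (0.599 + 0.724)/(1 + 0.599×0.724) = 1.323/1.43368 = 0.922803
γ = 1/√(1 − 0.922803²) = 2.60

γ ≈ 2.60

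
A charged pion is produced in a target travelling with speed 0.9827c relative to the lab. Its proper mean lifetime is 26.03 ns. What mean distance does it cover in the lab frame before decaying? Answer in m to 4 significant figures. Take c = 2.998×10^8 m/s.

d ≈ 41.41 m

γ = 1/√(1 − 0.9827²) = 5.39944
Dilated lifetime: Δt = γτ₀ = 5.39944 × 26.03 ns = 140.547 ns
d = vΔt = 0.9827c × 140.547 ns = 2.94613×10^8 m/s × 1.40547×10^-7 s = 41.41 m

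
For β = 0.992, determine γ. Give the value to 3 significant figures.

γ ≈ 7.92

γ = 1/√(1 − β²) = 1/√(1 − 0.992²) = 1/√(0.015936) = 7.92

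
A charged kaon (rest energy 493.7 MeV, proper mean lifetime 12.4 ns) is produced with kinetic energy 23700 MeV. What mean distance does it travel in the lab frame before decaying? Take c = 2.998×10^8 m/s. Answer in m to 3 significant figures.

d ≈ 182 m

γ = 1 + K/(m₀c²) = 1 + 23700/493.7 = 49.005
β = √(1 − 1/γ²) = 0.99979
Dilated lifetime: γτ₀ = 49.005 × 12.4 ns = 607.66 ns
d = βc·γτ₀ = 0.99979 × (2.998×10^8 m/s) × 6.0766×10^-7 s = 182 m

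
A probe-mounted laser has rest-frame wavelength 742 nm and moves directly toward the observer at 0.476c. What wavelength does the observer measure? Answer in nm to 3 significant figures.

Relativistic Doppler: λ_obs = λ_src √((1−β)/(1+β))
= 742 × √(0.52400/1.4760) = 742 × 0.59583 = 442 nm

λ_obs ≈ 442 nm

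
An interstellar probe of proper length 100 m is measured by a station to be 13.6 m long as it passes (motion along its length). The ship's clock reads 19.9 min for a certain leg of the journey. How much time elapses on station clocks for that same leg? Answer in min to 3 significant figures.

Length contraction ⇒ γ = L₀/L = 100/13.6 = 7.3529
Time dilation: Δt = γτ₀ = 7.3529 × 19.9 min = 146 min

Δt ≈ 146 min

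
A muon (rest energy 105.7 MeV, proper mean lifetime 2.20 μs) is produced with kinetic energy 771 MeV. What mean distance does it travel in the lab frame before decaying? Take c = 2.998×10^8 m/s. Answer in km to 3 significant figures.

γ = 1 + K/(m₀c²) = 1 + 771/105.7 = 8.2942
β = √(1 − 1/γ²) = 0.99271
Dilated lifetime: γτ₀ = 8.2942 × 2.20 μs = 18.247 μs
d = βc·γτ₀ = 0.99271 × (2.998×10^8 m/s) × 1.8247×10^-5 s = 5.43 km

d ≈ 5.43 km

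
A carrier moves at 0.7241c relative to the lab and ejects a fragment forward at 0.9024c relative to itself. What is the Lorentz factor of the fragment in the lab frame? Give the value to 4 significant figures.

γ ≈ 5.564

u_lab = (0.9024 + 0.7241)/(1 + 0.9024×0.7241) = 1.6265/1.653428 = 0.9837139
γ = 1/√(1 − 0.9837139²) = 5.564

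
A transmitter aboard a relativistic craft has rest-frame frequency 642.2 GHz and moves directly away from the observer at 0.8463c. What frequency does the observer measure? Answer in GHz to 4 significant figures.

f_obs ≈ 185.3 GHz

Relativistic Doppler: f_obs = f_src √((1−β)/(1+β))
= 642.2 × √(0.153700/1.84630) = 642.2 × 0.288527 = 185.3 GHz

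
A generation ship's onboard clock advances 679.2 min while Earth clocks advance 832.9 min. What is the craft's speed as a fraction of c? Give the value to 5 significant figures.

β ≈ 0.57881

γ = Δt/τ₀ = 832.9/679.2 = 1.226296
β = √(1 − 1/γ²) = √(1 − 1/1.226296²) = 0.57881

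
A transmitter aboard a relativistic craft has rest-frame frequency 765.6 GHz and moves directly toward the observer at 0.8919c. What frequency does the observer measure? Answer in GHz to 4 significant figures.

f_obs ≈ 3203 GHz

Relativistic Doppler: f_obs = f_src √((1+β)/(1−β))
= 765.6 × √(1.89190/0.108100) = 765.6 × 4.18347 = 3203 GHz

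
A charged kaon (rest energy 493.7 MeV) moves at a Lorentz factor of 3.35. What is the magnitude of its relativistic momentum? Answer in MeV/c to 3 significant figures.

p ≈ 1580 MeV/c

β = √(1 − 1/γ²) = √(1 − 1/3.35²) = 0.95441
p = γβm₀c = 3.35 × 0.95441 × 493.7 MeV/c = 1580 MeV/c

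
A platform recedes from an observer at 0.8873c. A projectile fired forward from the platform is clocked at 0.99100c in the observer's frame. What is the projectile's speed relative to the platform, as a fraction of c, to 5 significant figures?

Inverse velocity addition: u' = (u − v)/(1 − uv/c²)
= (0.99100 − 0.8873)/(1 − 0.99100×0.8873) = 0.10370/0.1206857 = 0.85926

u' ≈ 0.85926c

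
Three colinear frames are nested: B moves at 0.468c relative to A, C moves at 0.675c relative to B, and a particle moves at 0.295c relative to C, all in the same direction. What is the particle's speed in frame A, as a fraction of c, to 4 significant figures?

Compose boost 2: (0.675 + 0.468)/(1 + 0.675×0.468) = 1.143/1.31590 = 0.868607
Compose boost 3: (0.295 + 0.868607)/(1 + 0.295×0.868607) = 1.16361/1.25624 = 0.9263

u ≈ 0.9263c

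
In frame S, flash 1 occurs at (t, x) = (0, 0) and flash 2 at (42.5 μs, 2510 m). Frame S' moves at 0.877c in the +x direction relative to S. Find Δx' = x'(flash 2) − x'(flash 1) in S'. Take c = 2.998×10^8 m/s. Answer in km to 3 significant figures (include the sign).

Δx' ≈ -18.0 km

γ = 1/√(1 − 0.877²) = 2.0812
Δx' = γ(Δx − vΔt) = 2.0812 × (2510 m − 0.877×(2.998×10^8 m/s)×42.5×10^-6 s)
= 2.0812 × (-8664.3 m) = -18.0 km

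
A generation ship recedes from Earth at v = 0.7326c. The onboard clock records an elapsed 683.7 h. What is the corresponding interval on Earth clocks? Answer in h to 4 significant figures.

Δt ≈ 1004 h

γ = 1/√(1 − 0.7326²) = 1.46916
Time dilation: Δt = γτ₀ = 1.46916 × 683.7 h = 1004 h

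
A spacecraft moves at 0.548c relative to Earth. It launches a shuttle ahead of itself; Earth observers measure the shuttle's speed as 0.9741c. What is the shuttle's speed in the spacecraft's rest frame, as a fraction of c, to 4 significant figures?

u' ≈ 0.9140c

Inverse velocity addition: u' = (u − v)/(1 − uv/c²)
= (0.9741 − 0.548)/(1 − 0.9741×0.548) = 0.4261/0.466193 = 0.9140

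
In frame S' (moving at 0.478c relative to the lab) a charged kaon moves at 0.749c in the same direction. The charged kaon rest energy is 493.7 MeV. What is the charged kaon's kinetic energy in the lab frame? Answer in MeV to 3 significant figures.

K ≈ 658 MeV

u_lab = (0.749 + 0.478)/(1 + 0.749×0.478) = 0.903520
γ = 1/√(1 − 0.903520²) = 2.3335
K = (γ − 1)m₀c² = (2.3335 − 1) × 493.7 = 1.3335 × 493.7 = 658 MeV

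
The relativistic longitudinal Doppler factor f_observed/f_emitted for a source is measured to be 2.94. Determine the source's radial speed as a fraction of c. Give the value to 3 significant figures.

f_obs/f_src = √((1+β)/(1−β)) = 2.94  ⇒  (1+β)/(1−β) = 8.6436
β = |1 − D²|/(1 + D²) = |1 − 8.6436|/(1 + 8.6436) = 0.793

β ≈ 0.793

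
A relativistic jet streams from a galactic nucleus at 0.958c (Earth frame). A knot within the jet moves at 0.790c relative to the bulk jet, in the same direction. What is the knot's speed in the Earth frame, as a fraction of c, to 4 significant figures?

u ≈ 0.9950c

Relativistic velocity addition: u = (u' + v)/(1 + u'v/c²)
= (0.790 + 0.958)/(1 + 0.790×0.958) = 1.748/1.75682 = 0.9950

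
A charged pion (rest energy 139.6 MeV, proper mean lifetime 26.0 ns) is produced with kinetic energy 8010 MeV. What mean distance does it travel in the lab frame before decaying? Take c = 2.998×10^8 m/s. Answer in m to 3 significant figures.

d ≈ 455 m

γ = 1 + K/(m₀c²) = 1 + 8010/139.6 = 58.378
β = √(1 − 1/γ²) = 0.99985
Dilated lifetime: γτ₀ = 58.378 × 26.0 ns = 1517.8 ns
d = βc·γτ₀ = 0.99985 × (2.998×10^8 m/s) × 1.5178×10^-6 s = 455 m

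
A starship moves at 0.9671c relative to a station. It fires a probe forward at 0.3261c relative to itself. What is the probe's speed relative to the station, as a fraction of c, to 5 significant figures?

u ≈ 0.98314c

Relativistic velocity addition: u = (u' + v)/(1 + u'v/c²)
= (0.3261 + 0.9671)/(1 + 0.3261×0.9671) = 1.2932/1.315371 = 0.98314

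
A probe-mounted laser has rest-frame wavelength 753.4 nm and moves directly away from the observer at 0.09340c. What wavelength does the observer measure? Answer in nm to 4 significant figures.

λ_obs ≈ 827.4 nm

Relativistic Doppler: λ_obs = λ_src √((1+β)/(1−β))
= 753.4 × √(1.09340/0.906600) = 753.4 × 1.09820 = 827.4 nm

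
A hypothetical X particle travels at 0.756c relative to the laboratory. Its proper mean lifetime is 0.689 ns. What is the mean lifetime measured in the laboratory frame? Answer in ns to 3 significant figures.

Δt ≈ 1.05 ns

γ = 1/√(1 − 0.756²) = 1.5277
Time dilation: Δt = γτ₀ = 1.5277 × 0.689 ns = 1.05 ns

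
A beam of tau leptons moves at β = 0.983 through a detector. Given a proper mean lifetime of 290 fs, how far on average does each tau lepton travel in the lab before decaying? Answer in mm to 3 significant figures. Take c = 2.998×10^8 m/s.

γ = 1/√(1 − 0.983²) = 5.4465
Dilated lifetime: Δt = γτ₀ = 5.4465 × 290 fs = 1579.5 fs
d = vΔt = 0.983c × 1579.5 fs = 2.9470×10^8 m/s × 1.5795×10^-12 s = 0.465 mm

d ≈ 0.465 mm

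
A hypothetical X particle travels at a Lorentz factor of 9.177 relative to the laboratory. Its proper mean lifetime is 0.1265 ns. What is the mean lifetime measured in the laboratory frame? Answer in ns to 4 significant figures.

Δt ≈ 1.161 ns

γ = 9.177 (given)
Time dilation: Δt = γτ₀ = 9.177 × 0.1265 ns = 1.161 ns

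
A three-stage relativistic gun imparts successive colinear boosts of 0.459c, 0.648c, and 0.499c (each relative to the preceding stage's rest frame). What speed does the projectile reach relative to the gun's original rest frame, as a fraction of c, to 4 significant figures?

Compose boost 2: (0.648 + 0.459)/(1 + 0.648×0.459) = 1.107/1.29743 = 0.853224
Compose boost 3: (0.499 + 0.853224)/(1 + 0.499×0.853224) = 1.35222/1.42576 = 0.9484

u ≈ 0.9484c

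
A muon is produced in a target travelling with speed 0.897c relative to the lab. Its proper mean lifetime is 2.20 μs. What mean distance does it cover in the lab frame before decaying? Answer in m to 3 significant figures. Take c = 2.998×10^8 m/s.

d ≈ 1340 m

γ = 1/√(1 − 0.897²) = 2.2623
Dilated lifetime: Δt = γτ₀ = 2.2623 × 2.20 μs = 4.9770 μs
d = vΔt = 0.897c × 4.9770 μs = 2.6892×10^8 m/s × 4.9770×10^-6 s = 1340 m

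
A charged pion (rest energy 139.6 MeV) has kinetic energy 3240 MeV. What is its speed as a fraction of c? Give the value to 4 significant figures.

γ = 1 + K/(m₀c²) = 1 + 3240/139.6 = 24.2092
β = √(1 − 1/γ²) = 0.9991

β ≈ 0.9991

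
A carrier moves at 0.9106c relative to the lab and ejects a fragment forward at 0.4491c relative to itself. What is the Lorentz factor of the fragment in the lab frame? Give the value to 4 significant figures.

u_lab = (0.4491 + 0.9106)/(1 + 0.4491×0.9106) = 1.3597/1.408950 = 0.9650446
γ = 1/√(1 − 0.9650446²) = 3.816

γ ≈ 3.816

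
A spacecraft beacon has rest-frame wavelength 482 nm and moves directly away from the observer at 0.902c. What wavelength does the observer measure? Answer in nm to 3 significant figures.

Relativistic Doppler: λ_obs = λ_src √((1+β)/(1−β))
= 482 × √(1.9020/0.098000) = 482 × 4.4055 = 2120 nm

λ_obs ≈ 2120 nm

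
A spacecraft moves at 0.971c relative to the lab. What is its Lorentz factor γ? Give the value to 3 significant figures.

γ ≈ 4.18

γ = 1/√(1 − β²) = 1/√(1 − 0.971²) = 1/√(0.057159) = 4.18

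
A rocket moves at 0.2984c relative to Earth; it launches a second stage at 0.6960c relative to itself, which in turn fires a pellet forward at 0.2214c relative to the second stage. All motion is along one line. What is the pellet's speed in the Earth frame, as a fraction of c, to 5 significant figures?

Compose boost 2: (0.6960 + 0.2984)/(1 + 0.6960×0.2984) = 0.99440/1.207686 = 0.8233926
Compose boost 3: (0.2214 + 0.8233926)/(1 + 0.2214×0.8233926) = 1.044793/1.182299 = 0.88370

u ≈ 0.88370c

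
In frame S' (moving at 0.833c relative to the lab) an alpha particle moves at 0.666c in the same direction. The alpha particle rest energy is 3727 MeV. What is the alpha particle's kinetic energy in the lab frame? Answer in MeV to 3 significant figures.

u_lab = (0.666 + 0.833)/(1 + 0.666×0.833) = 0.964125
γ = 1/√(1 − 0.964125²) = 3.7672
K = (γ − 1)m₀c² = (3.7672 − 1) × 3727 = 2.7672 × 3727 = 10300 MeV

K ≈ 10300 MeV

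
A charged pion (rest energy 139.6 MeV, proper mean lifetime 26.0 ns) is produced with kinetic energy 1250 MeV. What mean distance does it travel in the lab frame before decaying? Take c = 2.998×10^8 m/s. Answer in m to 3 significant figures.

d ≈ 77.2 m

γ = 1 + K/(m₀c²) = 1 + 1250/139.6 = 9.9542
β = √(1 − 1/γ²) = 0.99494
Dilated lifetime: γτ₀ = 9.9542 × 26.0 ns = 258.81 ns
d = βc·γτ₀ = 0.99494 × (2.998×10^8 m/s) × 2.5881×10^-7 s = 77.2 m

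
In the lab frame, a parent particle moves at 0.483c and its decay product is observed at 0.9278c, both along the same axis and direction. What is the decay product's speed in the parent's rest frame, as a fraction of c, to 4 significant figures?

u' ≈ 0.8060c

Inverse velocity addition: u' = (u − v)/(1 − uv/c²)
= (0.9278 − 0.483)/(1 − 0.9278×0.483) = 0.4448/0.551873 = 0.8060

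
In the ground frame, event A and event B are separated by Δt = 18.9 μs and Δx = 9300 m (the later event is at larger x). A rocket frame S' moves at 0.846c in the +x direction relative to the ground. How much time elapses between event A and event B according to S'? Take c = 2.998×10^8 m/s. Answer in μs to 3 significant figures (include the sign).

Δt' ≈ -13.8 μs

γ = 1/√(1 − 0.846²) = 1.8755
Δt' = γ(Δt − vΔx/c²) = 1.8755 × (18.9 μs − 0.846×9300 m / (2.998×10^8 m/s))
= 1.8755 × (-7.3435 μs) = -13.8 μs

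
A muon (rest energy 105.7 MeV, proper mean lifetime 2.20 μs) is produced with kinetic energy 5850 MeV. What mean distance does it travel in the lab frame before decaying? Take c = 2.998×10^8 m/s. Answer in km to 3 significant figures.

d ≈ 37.2 km

γ = 1 + K/(m₀c²) = 1 + 5850/105.7 = 56.345
β = √(1 − 1/γ²) = 0.99984
Dilated lifetime: γτ₀ = 56.345 × 2.20 μs = 123.96 μs
d = βc·γτ₀ = 0.99984 × (2.998×10^8 m/s) × 0.00012396 s = 37.2 km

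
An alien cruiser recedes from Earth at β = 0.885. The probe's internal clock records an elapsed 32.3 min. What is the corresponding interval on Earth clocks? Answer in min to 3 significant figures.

Δt ≈ 69.4 min

γ = 1/√(1 − 0.885²) = 2.1478
Time dilation: Δt = γτ₀ = 2.1478 × 32.3 min = 69.4 min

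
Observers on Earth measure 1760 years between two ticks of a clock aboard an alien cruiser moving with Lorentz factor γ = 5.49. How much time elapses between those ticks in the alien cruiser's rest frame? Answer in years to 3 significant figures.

γ = 5.49 (given)
Proper time: τ₀ = Δt/γ = 1760/5.49 = 321 years

τ₀ ≈ 321 years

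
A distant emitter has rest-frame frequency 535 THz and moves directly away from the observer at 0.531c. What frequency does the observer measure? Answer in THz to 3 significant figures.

f_obs ≈ 296 THz

Relativistic Doppler: f_obs = f_src √((1−β)/(1+β))
= 535 × √(0.46900/1.5310) = 535 × 0.55348 = 296 THz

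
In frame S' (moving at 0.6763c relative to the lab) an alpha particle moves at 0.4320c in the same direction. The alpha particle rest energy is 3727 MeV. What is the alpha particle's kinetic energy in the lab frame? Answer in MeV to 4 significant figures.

K ≈ 3522 MeV

u_lab = (0.4320 + 0.6763)/(1 + 0.4320×0.6763) = 0.8577101
γ = 1/√(1 − 0.8577101²) = 1.94502
K = (γ − 1)m₀c² = (1.94502 − 1) × 3727 = 0.945019 × 3727 = 3522 MeV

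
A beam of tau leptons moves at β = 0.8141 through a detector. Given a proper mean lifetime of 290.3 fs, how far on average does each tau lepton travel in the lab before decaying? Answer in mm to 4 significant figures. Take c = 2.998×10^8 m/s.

d ≈ 0.1220 mm

γ = 1/√(1 − 0.8141²) = 1.72199
Dilated lifetime: Δt = γτ₀ = 1.72199 × 290.3 fs = 499.893 fs
d = vΔt = 0.8141c × 499.893 fs = 2.44067×10^8 m/s × 4.99893×10^-13 s = 0.1220 mm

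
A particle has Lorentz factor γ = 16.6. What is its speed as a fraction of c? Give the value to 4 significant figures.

β = √(1 − 1/γ²) = √(1 − 1/16.6²) = √(0.996371) = 0.9982

β ≈ 0.9982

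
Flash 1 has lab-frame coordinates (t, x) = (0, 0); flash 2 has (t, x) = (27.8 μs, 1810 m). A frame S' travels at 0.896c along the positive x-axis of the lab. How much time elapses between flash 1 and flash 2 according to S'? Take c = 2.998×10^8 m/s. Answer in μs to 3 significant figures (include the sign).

γ = 1/√(1 − 0.896²) = 2.2520
Δt' = γ(Δt − vΔx/c²) = 2.2520 × (27.8 μs − 0.896×1810 m / (2.998×10^8 m/s))
= 2.2520 × (22.391 μs) = 50.4 μs

Δt' ≈ 50.4 μs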